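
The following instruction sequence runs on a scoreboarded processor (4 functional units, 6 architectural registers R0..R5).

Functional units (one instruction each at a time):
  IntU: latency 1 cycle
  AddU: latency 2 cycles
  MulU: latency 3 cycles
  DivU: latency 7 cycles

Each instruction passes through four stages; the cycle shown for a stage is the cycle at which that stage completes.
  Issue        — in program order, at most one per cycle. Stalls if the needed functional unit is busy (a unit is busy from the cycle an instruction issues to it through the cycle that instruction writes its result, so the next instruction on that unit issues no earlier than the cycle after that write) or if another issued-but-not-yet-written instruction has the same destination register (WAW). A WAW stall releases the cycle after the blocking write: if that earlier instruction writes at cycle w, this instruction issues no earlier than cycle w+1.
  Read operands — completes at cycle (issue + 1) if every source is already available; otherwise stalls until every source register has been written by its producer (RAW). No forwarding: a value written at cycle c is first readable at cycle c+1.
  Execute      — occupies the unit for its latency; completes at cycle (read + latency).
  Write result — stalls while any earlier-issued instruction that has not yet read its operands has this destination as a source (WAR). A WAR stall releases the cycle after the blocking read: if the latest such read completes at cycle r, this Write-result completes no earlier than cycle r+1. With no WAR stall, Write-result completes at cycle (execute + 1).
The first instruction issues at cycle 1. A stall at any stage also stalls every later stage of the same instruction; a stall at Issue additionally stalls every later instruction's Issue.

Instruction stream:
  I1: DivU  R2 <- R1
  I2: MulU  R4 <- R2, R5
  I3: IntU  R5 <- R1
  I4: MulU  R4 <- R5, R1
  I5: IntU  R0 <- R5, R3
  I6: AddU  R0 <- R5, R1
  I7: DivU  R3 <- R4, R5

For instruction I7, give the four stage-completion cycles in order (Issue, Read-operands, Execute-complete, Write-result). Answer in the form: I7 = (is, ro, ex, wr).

I1: IS=1 RO=2 EX=9 WR=10
I2: IS=2 RO=11 EX=14 WR=15  [RAW R2: wait I1 write@10]
I3: IS=3 RO=4 EX=5 WR=12  [WAR R5: wait I2 read@11]
I4: IS=16 RO=17 EX=20 WR=21  [struct: MulU busy until I2 writes@15]
I5: IS=17 RO=18 EX=19 WR=20
I6: IS=21 RO=22 EX=24 WR=25  [WAW R0: wait I5 write@20]
I7: IS=22 RO=23 EX=30 WR=31

I7 = (22, 23, 30, 31)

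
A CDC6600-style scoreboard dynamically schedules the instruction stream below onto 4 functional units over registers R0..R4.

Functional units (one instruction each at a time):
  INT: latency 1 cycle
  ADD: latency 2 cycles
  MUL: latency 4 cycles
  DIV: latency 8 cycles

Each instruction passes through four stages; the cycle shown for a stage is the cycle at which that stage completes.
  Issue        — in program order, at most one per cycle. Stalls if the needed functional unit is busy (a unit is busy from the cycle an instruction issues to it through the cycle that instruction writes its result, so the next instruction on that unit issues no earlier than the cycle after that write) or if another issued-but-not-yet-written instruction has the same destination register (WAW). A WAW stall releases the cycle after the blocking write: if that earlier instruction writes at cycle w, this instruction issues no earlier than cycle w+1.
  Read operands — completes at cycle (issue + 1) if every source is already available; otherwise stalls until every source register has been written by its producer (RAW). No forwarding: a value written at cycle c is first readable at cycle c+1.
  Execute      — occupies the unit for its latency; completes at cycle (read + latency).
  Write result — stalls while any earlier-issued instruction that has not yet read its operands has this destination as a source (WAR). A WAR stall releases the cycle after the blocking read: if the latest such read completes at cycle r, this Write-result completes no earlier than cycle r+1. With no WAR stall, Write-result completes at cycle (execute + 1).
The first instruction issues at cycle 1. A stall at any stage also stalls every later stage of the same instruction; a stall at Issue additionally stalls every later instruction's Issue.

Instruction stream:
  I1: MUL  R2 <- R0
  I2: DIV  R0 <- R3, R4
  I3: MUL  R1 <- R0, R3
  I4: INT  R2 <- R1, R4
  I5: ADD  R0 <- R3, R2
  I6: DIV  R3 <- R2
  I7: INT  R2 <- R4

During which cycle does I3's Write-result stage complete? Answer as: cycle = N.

cycle = 18

[1] I1 issues→MUL
[2] I1 reads | I2 issues→DIV
[3] I2 reads
[6] I1 exec-done
[7] I1 writes R2
[8] I3 issues→MUL
[9] I4 issues→INT
[11] I2 exec-done
[12] I2 writes R0
[13] I3 reads | I5 issues→ADD
[14] I6 issues→DIV
[17] I3 exec-done
[18] I3 writes R1
[19] I4 reads
[20] I4 exec-done
[21] I4 writes R2
[22] I5 reads | I6 reads | I7 issues→INT
[23] I7 reads
[24] I5 exec-done | I7 exec-done
[25] I5 writes R0 | I7 writes R2
[30] I6 exec-done
[31] I6 writes R3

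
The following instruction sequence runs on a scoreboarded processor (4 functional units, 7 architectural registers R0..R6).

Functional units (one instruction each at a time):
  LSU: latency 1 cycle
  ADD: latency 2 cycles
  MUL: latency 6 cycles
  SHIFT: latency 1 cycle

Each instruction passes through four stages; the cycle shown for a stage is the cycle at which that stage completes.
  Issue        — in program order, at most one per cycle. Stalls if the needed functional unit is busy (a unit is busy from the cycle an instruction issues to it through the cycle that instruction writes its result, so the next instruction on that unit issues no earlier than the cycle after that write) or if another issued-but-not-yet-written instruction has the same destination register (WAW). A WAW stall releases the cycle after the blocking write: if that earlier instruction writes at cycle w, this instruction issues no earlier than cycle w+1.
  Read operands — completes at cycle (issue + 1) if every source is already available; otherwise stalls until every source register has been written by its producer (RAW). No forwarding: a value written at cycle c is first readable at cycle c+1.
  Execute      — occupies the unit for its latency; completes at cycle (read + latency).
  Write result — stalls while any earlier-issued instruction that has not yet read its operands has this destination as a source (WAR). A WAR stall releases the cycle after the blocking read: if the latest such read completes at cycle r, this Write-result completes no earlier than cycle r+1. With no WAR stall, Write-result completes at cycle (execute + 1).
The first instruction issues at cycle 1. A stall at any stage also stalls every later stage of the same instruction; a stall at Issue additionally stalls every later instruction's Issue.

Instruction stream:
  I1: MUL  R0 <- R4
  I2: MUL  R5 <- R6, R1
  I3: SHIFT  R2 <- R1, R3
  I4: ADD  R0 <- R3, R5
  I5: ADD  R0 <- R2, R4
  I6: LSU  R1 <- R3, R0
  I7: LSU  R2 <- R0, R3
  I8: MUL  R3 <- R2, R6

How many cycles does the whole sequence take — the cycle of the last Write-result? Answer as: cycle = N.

[1] I1 issues→MUL
[2] I1 reads
[8] I1 exec-done
[9] I1 writes R0
[10] I2 issues→MUL
[11] I2 reads · I3 issues→SHIFT
[12] I3 reads · I4 issues→ADD
[13] I3 exec-done
[14] I3 writes R2
[17] I2 exec-done
[18] I2 writes R5
[19] I4 reads
[21] I4 exec-done
[22] I4 writes R0
[23] I5 issues→ADD
[24] I5 reads · I6 issues→LSU
[26] I5 exec-done
[27] I5 writes R0
[28] I6 reads
[29] I6 exec-done
[30] I6 writes R1
[31] I7 issues→LSU
[32] I7 reads · I8 issues→MUL
[33] I7 exec-done
[34] I7 writes R2
[35] I8 reads
[41] I8 exec-done
[42] I8 writes R3

cycle = 42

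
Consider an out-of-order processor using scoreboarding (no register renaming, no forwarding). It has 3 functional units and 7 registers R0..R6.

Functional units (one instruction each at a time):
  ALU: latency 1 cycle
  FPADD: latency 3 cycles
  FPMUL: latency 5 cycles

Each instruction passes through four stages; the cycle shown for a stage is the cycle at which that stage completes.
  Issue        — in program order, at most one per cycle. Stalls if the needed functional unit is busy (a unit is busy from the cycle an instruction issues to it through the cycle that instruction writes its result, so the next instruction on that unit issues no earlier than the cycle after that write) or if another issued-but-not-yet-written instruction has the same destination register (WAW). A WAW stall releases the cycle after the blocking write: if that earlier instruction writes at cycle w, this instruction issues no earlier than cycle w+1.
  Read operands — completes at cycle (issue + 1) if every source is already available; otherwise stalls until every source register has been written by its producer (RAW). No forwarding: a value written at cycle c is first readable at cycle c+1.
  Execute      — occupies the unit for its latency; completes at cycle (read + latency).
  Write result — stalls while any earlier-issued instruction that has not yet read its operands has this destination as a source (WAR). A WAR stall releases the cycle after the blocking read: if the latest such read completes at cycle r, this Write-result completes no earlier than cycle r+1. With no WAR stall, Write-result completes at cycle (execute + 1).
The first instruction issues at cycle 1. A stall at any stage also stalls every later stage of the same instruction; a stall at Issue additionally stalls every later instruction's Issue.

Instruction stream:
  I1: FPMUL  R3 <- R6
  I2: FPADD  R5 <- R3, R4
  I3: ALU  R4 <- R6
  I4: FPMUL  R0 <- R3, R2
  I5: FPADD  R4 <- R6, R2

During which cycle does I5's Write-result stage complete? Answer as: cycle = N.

t=1  issue I1 (FPMUL)
t=2  I1 read-ops; issue I2 (FPADD)
t=3  issue I3 (ALU)
t=4  I3 read-ops
t=5  I3 finished on ALU
t=7  I1 finished on FPMUL
t=8  I1→R3
t=9  I2 read-ops; issue I4 (FPMUL)
t=10  I3→R4; I4 read-ops
t=12  I2 finished on FPADD
t=13  I2→R5
t=14  issue I5 (FPADD)
t=15  I4 finished on FPMUL; I5 read-ops
t=16  I4→R0
t=18  I5 finished on FPADD
t=19  I5→R4

cycle = 19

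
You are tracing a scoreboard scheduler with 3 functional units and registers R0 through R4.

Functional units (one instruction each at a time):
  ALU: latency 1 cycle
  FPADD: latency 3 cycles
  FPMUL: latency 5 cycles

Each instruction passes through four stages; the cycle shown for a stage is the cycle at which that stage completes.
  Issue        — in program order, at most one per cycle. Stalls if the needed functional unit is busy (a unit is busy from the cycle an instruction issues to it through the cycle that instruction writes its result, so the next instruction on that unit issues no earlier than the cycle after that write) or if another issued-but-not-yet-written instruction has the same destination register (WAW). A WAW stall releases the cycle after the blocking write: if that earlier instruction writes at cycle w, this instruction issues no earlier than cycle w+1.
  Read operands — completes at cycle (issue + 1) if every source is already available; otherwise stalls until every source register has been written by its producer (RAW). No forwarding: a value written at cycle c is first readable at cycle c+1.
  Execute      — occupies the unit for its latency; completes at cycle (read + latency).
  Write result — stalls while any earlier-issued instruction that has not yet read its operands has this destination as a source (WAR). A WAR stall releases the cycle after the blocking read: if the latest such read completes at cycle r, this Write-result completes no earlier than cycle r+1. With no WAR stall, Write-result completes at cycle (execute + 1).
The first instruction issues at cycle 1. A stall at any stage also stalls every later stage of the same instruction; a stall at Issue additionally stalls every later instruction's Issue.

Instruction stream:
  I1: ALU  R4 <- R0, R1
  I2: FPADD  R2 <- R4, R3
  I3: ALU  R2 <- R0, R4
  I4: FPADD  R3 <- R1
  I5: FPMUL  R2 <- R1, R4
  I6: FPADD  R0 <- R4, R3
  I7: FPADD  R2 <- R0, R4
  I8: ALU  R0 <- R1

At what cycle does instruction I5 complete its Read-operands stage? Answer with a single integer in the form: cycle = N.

t=1  I1 issues→ALU
t=2  I1 reads | I2 issues→FPADD
t=3  I1 exec-done
t=4  I1 writes R4
t=5  I2 reads
t=8  I2 exec-done
t=9  I2 writes R2
t=10  I3 issues→ALU
t=11  I3 reads | I4 issues→FPADD
t=12  I3 exec-done | I4 reads
t=13  I3 writes R2
t=14  I5 issues→FPMUL
t=15  I4 exec-done | I5 reads
t=16  I4 writes R3
t=17  I6 issues→FPADD
t=18  I6 reads
t=20  I5 exec-done
t=21  I5 writes R2 | I6 exec-done
t=22  I6 writes R0
t=23  I7 issues→FPADD
t=24  I7 reads | I8 issues→ALU
t=25  I8 reads
t=26  I8 exec-done
t=27  I7 exec-done | I8 writes R0
t=28  I7 writes R2

cycle = 15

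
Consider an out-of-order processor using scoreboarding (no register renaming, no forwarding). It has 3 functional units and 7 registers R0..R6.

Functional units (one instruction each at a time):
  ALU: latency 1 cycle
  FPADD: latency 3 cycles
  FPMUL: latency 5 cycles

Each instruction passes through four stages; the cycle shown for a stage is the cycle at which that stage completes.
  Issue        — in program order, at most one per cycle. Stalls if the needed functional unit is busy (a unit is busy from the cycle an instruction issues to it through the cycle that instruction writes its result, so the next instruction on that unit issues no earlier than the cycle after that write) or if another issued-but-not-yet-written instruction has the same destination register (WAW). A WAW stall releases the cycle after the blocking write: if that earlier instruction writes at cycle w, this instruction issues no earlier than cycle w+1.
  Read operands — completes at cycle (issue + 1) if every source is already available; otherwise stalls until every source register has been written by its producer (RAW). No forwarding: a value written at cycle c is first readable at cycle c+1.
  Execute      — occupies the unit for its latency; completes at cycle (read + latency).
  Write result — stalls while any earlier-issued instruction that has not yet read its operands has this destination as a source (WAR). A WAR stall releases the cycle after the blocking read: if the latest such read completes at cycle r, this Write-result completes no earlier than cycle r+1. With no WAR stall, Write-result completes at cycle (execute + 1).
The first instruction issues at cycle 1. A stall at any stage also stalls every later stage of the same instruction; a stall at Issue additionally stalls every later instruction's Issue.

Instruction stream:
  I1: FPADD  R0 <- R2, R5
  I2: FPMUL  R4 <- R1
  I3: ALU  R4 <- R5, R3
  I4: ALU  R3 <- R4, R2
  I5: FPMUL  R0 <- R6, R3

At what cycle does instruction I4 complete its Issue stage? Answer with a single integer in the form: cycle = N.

cycle = 14

cycle 1: issue I1 (FPADD)
cycle 2: I1 read-ops · issue I2 (FPMUL)
cycle 3: I2 read-ops
cycle 5: I1 finished on FPADD
cycle 6: I1→R0
cycle 8: I2 finished on FPMUL
cycle 9: I2→R4
cycle 10: issue I3 (ALU)
cycle 11: I3 read-ops
cycle 12: I3 finished on ALU
cycle 13: I3→R4
cycle 14: issue I4 (ALU)
cycle 15: I4 read-ops · issue I5 (FPMUL)
cycle 16: I4 finished on ALU
cycle 17: I4→R3
cycle 18: I5 read-ops
cycle 23: I5 finished on FPMUL
cycle 24: I5→R0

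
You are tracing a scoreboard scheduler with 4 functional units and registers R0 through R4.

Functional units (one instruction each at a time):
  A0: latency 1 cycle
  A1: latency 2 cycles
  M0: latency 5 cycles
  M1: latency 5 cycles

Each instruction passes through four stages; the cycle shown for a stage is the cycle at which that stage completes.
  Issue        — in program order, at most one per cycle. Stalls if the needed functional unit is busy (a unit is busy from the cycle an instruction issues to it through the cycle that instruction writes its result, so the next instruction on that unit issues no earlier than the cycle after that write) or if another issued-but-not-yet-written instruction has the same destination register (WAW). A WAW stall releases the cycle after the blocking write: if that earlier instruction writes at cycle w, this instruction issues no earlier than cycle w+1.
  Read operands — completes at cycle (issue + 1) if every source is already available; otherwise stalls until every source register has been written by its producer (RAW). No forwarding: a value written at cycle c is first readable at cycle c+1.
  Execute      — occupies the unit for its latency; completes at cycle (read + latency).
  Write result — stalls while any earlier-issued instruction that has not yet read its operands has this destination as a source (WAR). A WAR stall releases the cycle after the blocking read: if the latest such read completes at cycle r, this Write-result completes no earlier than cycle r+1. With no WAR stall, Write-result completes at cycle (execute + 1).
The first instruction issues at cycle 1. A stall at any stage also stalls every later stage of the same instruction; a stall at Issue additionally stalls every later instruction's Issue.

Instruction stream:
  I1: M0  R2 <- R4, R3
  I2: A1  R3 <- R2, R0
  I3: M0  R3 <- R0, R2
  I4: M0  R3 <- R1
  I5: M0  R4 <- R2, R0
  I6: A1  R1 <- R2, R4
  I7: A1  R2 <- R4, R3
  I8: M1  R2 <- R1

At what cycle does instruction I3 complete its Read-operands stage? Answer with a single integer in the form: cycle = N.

1) issue 1, read 2, done 7, write 8
2) issue 2, read 9, done 11, write 12  <RAW R2: wait I1 write@8>
3) issue 13, read 14, done 19, write 20  <WAW R3: wait I2 write@12>
4) issue 21, read 22, done 27, write 28  <struct: M0 busy until I3 writes@20>
5) issue 29, read 30, done 35, write 36  <struct: M0 busy until I4 writes@28>
6) issue 30, read 37, done 39, write 40  <RAW R4: wait I5 write@36>
7) issue 41, read 42, done 44, write 45  <struct: A1 busy until I6 writes@40>
8) issue 46, read 47, done 52, write 53  <WAW R2: wait I7 write@45>

cycle = 14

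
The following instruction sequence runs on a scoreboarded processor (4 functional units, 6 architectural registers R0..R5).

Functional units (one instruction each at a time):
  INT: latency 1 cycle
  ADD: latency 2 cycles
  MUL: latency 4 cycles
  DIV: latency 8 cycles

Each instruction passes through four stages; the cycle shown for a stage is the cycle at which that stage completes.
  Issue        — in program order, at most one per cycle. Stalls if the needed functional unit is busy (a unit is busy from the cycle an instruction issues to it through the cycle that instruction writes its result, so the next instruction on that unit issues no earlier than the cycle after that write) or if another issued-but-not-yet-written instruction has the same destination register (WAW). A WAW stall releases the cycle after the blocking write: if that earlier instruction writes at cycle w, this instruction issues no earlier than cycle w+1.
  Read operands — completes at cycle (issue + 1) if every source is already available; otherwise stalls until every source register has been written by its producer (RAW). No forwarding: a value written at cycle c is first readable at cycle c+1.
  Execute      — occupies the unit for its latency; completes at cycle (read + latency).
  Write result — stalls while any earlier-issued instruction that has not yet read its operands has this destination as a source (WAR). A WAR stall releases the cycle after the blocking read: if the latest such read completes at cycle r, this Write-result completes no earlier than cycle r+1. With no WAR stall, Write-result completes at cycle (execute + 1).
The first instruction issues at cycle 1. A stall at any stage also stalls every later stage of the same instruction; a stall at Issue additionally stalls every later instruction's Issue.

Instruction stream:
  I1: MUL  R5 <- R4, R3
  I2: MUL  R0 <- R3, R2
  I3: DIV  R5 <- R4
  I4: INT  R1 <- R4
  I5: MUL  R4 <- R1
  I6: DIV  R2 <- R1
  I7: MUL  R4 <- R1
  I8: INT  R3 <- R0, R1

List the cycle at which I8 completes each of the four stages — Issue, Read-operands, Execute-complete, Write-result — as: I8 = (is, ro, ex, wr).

I8 = (23, 24, 25, 26)

[1] I1→MUL
[2] I1 RO
[6] I1 EX
[7] I1 WR R5
[8] I2→MUL
[9] I2 RO; I3→DIV
[10] I3 RO; I4→INT
[11] I4 RO
[12] I4 EX
[13] I2 EX; I4 WR R1
[14] I2 WR R0
[15] I5→MUL
[16] I5 RO
[18] I3 EX
[19] I3 WR R5
[20] I5 EX; I6→DIV
[21] I5 WR R4; I6 RO
[22] I7→MUL
[23] I7 RO; I8→INT
[24] I8 RO
[25] I8 EX
[26] I8 WR R3
[27] I7 EX
[28] I7 WR R4
[29] I6 EX
[30] I6 WR R2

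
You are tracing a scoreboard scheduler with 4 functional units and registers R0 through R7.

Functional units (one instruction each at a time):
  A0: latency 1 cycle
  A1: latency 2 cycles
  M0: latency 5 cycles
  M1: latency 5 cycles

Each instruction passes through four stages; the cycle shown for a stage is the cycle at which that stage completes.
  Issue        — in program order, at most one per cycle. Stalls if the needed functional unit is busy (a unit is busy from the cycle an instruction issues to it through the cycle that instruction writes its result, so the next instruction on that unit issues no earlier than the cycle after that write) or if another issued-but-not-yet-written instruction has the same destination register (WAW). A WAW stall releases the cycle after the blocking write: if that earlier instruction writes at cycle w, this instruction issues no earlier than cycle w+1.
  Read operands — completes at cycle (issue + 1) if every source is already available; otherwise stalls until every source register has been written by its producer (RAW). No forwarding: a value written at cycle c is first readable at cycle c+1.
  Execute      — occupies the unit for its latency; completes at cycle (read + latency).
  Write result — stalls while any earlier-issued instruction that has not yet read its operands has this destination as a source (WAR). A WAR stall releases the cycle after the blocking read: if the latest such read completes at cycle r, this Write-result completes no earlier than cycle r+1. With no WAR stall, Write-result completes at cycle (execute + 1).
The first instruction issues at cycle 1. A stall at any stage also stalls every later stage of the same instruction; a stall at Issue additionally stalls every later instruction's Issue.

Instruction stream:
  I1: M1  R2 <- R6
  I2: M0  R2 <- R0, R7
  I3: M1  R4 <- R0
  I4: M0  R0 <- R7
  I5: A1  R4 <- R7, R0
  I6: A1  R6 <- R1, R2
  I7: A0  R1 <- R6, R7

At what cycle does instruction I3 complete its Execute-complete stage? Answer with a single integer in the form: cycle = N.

I1  is:1  ro:2  ex:7  wr:8
I2  is:9  ro:10  ex:15  wr:16  — WAW R2: wait I1 write@8
I3  is:10  ro:11  ex:16  wr:17
I4  is:17  ro:18  ex:23  wr:24  — struct: M0 busy until I2 writes@16
I5  is:18  ro:25  ex:27  wr:28  — RAW R0: wait I4 write@24
I6  is:29  ro:30  ex:32  wr:33  — struct: A1 busy until I5 writes@28
I7  is:30  ro:34  ex:35  wr:36  — RAW R6: wait I6 write@33

cycle = 16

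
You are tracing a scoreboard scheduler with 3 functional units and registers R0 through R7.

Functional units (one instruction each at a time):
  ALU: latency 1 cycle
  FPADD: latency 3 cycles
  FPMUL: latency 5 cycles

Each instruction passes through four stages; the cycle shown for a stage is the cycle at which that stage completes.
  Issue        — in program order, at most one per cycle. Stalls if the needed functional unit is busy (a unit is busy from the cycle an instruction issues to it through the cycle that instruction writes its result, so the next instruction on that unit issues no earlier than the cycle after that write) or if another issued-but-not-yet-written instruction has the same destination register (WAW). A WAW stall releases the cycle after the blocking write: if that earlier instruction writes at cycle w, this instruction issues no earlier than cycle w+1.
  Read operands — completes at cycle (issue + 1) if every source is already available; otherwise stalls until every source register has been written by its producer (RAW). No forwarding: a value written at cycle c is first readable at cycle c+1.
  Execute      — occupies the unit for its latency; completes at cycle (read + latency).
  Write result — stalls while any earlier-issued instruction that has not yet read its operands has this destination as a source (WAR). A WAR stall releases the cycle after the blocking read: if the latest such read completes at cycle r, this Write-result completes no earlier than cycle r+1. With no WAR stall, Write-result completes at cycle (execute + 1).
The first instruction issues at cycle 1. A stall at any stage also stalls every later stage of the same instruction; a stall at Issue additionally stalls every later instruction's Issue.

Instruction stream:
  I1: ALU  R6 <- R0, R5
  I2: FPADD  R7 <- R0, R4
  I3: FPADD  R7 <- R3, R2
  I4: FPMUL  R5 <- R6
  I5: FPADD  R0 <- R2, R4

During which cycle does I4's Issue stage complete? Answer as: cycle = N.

[I1] 1/2/3/4
[I2] 2/3/6/7
[I3] 8/9/12/13  (struct: FPADD busy until I2 writes@7)
[I4] 9/10/15/16
[I5] 14/15/18/19  (struct: FPADD busy until I3 writes@13)

cycle = 9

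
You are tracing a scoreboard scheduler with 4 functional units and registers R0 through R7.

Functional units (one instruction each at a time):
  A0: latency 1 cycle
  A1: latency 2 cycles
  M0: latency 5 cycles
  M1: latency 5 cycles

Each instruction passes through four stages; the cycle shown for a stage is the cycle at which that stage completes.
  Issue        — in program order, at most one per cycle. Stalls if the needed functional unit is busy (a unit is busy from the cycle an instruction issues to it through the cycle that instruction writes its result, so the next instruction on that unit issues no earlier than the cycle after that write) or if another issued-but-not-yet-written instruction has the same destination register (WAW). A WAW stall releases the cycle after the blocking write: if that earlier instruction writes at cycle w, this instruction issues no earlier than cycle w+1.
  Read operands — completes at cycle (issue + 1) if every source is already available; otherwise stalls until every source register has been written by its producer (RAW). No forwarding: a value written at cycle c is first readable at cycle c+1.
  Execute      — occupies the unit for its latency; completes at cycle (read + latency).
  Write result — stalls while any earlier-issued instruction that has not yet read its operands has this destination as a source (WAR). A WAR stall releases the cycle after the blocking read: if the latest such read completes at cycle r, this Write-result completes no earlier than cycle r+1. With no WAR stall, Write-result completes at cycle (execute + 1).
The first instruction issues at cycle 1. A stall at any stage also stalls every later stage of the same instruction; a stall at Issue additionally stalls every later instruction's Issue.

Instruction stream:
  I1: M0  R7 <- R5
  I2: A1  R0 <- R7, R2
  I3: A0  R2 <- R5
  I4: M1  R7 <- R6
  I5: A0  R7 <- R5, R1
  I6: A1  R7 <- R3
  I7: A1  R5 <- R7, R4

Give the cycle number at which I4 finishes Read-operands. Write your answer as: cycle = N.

cycle = 10

I1 -> (1, 2, 7, 8)
I2 -> (2, 9, 11, 12)  // RAW R7: wait I1 write@8
I3 -> (3, 4, 5, 10)  // WAR R2: wait I2 read@9
I4 -> (9, 10, 15, 16)  // WAW R7: wait I1 write@8
I5 -> (17, 18, 19, 20)  // WAW R7: wait I4 write@16
I6 -> (21, 22, 24, 25)  // WAW R7: wait I5 write@20
I7 -> (26, 27, 29, 30)  // struct: A1 busy until I6 writes@25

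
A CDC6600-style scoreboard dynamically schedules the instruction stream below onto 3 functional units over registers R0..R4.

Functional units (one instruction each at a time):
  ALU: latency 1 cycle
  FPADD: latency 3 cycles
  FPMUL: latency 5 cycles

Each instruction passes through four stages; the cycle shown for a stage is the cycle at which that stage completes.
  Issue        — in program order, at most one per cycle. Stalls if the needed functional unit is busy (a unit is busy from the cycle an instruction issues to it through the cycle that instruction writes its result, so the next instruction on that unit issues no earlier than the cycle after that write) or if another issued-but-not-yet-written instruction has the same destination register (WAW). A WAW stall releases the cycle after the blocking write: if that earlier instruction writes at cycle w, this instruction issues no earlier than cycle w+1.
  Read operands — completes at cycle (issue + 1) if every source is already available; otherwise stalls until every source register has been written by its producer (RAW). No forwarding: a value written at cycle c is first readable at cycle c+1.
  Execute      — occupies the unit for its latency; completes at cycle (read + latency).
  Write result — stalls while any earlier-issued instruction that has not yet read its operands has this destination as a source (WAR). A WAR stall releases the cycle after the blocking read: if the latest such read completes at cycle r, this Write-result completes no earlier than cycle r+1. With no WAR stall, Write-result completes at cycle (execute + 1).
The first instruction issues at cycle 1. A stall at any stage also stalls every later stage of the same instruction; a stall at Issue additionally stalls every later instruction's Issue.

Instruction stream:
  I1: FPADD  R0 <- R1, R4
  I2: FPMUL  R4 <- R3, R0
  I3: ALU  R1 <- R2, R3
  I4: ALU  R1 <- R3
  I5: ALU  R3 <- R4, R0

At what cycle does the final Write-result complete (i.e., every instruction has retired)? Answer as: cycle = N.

cycle = 16

1) issue 1, read 2, done 5, write 6
2) issue 2, read 7, done 12, write 13  <RAW R0: wait I1 write@6>
3) issue 3, read 4, done 5, write 6
4) issue 7, read 8, done 9, write 10  <struct: ALU busy until I3 writes@6>
5) issue 11, read 14, done 15, write 16  <struct: ALU busy until I4 writes@10 / RAW R4: wait I2 write@13>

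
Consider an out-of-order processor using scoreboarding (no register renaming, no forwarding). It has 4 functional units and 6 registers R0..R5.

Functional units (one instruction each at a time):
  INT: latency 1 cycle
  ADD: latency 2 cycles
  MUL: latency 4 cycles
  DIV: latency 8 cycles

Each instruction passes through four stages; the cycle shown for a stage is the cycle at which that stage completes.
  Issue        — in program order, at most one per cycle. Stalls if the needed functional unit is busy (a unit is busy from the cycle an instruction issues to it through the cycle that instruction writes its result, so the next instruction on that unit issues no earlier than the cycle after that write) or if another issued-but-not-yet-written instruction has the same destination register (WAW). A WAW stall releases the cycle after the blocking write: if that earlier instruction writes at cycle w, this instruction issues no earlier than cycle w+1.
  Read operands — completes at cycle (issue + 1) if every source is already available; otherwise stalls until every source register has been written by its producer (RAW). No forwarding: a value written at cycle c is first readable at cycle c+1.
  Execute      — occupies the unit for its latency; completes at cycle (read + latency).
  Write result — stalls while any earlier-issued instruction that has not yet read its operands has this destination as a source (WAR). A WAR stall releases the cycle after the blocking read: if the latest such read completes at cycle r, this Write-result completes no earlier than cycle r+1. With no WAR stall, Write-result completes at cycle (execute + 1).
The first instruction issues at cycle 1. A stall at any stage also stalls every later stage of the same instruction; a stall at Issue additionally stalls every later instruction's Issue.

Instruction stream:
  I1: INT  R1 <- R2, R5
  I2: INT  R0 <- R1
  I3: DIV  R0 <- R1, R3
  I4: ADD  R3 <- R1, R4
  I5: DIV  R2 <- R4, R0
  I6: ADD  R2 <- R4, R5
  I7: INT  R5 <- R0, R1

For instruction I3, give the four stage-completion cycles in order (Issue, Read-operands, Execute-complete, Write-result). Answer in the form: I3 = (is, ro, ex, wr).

I3 = (9, 10, 18, 19)

t=1  issue I1 (INT)
t=2  I1 read-ops
t=3  I1 finished on INT
t=4  I1→R1
t=5  issue I2 (INT)
t=6  I2 read-ops
t=7  I2 finished on INT
t=8  I2→R0
t=9  issue I3 (DIV)
t=10  I3 read-ops | issue I4 (ADD)
t=11  I4 read-ops
t=13  I4 finished on ADD
t=14  I4→R3
t=18  I3 finished on DIV
t=19  I3→R0
t=20  issue I5 (DIV)
t=21  I5 read-ops
t=29  I5 finished on DIV
t=30  I5→R2
t=31  issue I6 (ADD)
t=32  I6 read-ops | issue I7 (INT)
t=33  I7 read-ops
t=34  I6 finished on ADD | I7 finished on INT
t=35  I6→R2 | I7→R5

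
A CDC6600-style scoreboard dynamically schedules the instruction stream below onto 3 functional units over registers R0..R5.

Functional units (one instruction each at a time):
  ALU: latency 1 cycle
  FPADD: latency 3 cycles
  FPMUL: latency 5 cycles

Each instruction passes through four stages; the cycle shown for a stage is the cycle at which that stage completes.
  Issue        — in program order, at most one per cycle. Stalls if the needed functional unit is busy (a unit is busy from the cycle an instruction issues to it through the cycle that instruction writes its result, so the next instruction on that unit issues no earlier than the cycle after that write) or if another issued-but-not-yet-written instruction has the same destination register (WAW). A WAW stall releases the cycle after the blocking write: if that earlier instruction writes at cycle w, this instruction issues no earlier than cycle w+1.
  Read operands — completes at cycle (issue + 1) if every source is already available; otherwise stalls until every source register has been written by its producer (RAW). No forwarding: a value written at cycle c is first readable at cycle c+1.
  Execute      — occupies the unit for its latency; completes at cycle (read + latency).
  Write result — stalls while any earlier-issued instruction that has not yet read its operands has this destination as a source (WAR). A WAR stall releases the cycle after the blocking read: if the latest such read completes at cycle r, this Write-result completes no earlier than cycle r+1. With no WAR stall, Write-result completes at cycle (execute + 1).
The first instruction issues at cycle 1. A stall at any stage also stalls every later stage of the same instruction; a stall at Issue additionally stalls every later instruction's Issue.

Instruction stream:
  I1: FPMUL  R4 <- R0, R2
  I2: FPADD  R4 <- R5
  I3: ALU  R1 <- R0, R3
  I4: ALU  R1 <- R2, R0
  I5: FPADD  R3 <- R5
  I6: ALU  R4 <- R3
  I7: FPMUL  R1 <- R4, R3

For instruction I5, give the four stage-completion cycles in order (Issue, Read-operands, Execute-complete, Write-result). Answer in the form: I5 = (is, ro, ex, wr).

  I1 | 1 | 2 | 7 | 8
  I2 | 9 | 10 | 13 | 14   WAW R4: wait I1 write@8
  I3 | 10 | 11 | 12 | 13
  I4 | 14 | 15 | 16 | 17   struct: ALU busy until I3 writes@13
  I5 | 15 | 16 | 19 | 20
  I6 | 18 | 21 | 22 | 23   struct: ALU busy until I4 writes@17 · RAW R3: wait I5 write@20
  I7 | 19 | 24 | 29 | 30   RAW R4: wait I6 write@23

I5 = (15, 16, 19, 20)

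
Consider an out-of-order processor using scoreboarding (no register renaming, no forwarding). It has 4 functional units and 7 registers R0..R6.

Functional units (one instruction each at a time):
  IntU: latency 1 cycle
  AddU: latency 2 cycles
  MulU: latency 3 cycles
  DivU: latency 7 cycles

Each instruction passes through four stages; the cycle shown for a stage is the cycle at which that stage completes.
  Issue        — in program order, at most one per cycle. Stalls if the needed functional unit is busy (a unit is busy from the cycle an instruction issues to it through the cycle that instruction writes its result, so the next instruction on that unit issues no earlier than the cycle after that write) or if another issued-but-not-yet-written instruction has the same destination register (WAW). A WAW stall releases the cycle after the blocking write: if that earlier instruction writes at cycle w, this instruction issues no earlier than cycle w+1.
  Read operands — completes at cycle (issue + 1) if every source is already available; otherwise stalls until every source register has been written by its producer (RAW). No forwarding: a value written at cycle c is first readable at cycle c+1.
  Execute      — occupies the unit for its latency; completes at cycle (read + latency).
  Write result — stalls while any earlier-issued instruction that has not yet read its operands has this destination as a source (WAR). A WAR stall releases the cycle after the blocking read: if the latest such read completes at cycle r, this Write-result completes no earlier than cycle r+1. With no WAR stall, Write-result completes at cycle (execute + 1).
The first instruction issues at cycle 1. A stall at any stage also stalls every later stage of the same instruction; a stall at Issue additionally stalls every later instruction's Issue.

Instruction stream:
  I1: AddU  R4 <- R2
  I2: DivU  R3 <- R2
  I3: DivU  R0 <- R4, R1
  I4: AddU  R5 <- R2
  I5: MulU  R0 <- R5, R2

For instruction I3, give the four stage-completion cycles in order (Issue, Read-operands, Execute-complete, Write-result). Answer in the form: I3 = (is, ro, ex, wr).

I3 = (12, 13, 20, 21)

I1: IS=1 RO=2 EX=4 WR=5
I2: IS=2 RO=3 EX=10 WR=11
I3: IS=12 RO=13 EX=20 WR=21  [struct: DivU busy until I2 writes@11]
I4: IS=13 RO=14 EX=16 WR=17
I5: IS=22 RO=23 EX=26 WR=27  [WAW R0: wait I3 write@21]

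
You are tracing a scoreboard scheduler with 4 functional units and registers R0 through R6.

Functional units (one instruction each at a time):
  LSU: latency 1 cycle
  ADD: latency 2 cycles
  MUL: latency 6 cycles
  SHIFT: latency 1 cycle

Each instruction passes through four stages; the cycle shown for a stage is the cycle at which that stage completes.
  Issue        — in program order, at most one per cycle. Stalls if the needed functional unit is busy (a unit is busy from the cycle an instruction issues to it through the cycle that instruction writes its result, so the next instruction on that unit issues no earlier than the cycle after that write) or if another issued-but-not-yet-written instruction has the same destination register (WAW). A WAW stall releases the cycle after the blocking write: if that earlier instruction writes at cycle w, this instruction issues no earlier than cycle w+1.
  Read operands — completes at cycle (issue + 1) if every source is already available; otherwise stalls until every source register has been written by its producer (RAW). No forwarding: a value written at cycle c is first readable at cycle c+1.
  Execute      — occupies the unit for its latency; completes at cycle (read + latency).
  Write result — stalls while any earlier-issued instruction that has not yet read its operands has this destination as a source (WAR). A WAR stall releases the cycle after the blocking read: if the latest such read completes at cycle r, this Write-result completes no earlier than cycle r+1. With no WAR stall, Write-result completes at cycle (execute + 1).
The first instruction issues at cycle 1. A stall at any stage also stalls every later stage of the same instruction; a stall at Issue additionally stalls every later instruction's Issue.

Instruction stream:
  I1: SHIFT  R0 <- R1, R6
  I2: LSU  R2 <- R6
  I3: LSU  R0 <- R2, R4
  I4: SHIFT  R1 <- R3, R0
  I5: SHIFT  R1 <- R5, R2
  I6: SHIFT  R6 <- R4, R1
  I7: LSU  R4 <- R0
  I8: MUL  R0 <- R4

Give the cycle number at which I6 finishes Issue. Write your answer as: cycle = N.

cycle = 17

t=1  issue I1 (SHIFT)
t=2  I1 read-ops | issue I2 (LSU)
t=3  I1 finished on SHIFT | I2 read-ops
t=4  I1→R0 | I2 finished on LSU
t=5  I2→R2
t=6  issue I3 (LSU)
t=7  I3 read-ops | issue I4 (SHIFT)
t=8  I3 finished on LSU
t=9  I3→R0
t=10  I4 read-ops
t=11  I4 finished on SHIFT
t=12  I4→R1
t=13  issue I5 (SHIFT)
t=14  I5 read-ops
t=15  I5 finished on SHIFT
t=16  I5→R1
t=17  issue I6 (SHIFT)
t=18  I6 read-ops | issue I7 (LSU)
t=19  I6 finished on SHIFT | I7 read-ops | issue I8 (MUL)
t=20  I6→R6 | I7 finished on LSU
t=21  I7→R4
t=22  I8 read-ops
t=28  I8 finished on MUL
t=29  I8→R0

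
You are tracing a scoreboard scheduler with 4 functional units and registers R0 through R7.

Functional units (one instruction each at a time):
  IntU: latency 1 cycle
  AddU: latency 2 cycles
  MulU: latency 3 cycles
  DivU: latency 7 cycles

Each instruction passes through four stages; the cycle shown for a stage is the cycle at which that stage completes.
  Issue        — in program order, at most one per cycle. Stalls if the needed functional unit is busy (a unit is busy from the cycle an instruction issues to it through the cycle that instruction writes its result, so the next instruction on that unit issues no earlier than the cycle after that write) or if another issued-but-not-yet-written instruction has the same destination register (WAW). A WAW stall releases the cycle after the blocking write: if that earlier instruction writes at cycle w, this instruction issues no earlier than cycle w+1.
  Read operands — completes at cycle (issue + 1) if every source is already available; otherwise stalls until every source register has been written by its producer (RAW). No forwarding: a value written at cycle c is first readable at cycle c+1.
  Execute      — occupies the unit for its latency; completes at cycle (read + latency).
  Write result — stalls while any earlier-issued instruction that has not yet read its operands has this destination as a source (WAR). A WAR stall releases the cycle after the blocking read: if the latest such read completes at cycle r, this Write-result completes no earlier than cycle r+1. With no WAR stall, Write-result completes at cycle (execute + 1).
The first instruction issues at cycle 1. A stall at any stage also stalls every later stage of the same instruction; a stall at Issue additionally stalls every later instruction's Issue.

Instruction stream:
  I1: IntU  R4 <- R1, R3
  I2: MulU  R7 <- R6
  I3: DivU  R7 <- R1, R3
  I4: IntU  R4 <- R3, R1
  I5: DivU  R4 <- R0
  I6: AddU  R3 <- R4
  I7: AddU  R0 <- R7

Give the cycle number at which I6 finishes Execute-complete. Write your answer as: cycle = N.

cycle = 30

[1] issue I1 (IntU)
[2] I1 read-ops, issue I2 (MulU)
[3] I1 finished on IntU, I2 read-ops
[4] I1→R4
[6] I2 finished on MulU
[7] I2→R7
[8] issue I3 (DivU)
[9] I3 read-ops, issue I4 (IntU)
[10] I4 read-ops
[11] I4 finished on IntU
[12] I4→R4
[16] I3 finished on DivU
[17] I3→R7
[18] issue I5 (DivU)
[19] I5 read-ops, issue I6 (AddU)
[26] I5 finished on DivU
[27] I5→R4
[28] I6 read-ops
[30] I6 finished on AddU
[31] I6→R3
[32] issue I7 (AddU)
[33] I7 read-ops
[35] I7 finished on AddU
[36] I7→R0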